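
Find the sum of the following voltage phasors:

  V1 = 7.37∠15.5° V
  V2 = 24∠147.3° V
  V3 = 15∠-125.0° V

Step 1 — Convert each phasor to rectangular form:
  V1 = 7.37·(cos(15.5°) + j·sin(15.5°)) = 7.102 + j1.97 V
  V2 = 24·(cos(147.3°) + j·sin(147.3°)) = -20.2 + j12.97 V
  V3 = 15·(cos(-125.0°) + j·sin(-125.0°)) = -8.604 - j12.29 V
Step 2 — Sum components: V_total = -21.7 + j2.648 V.
Step 3 — Convert to polar: |V_total| = 21.86 V, ∠V_total = 173.0°.

V_total = 21.86∠173.0° V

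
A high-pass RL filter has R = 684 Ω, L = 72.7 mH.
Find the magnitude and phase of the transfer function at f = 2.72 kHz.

Step 1 — Angular frequency: ω = 2π·2720 = 1.709e+04 rad/s.
Step 2 — Transfer function: H(jω) = jωL/(R + jωL).
Step 3 — Numerator jωL = j·1242; denominator R + jωL = 684 + j1242.
Step 4 — H = 0.7674 + j0.4225.
Step 5 — Magnitude: |H| = 0.876 (-1.1 dB); phase: φ = 28.8°.

|H| = 0.876 (-1.1 dB), φ = 28.8°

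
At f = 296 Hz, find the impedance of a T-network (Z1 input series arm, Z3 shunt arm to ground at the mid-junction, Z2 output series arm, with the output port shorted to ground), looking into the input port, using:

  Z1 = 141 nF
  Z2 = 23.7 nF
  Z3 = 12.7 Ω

Step 1 — Angular frequency: ω = 2π·f = 2π·296 = 1860 rad/s.
Step 2 — Component impedances:
  Z1: Z = 1/(jωC) = -j/(ω·C) = 0 - j3813 Ω
  Z2: Z = 1/(jωC) = -j/(ω·C) = 0 - j2.269e+04 Ω
  Z3: Z = R = 12.7 Ω
Step 3 — With the output port shorted to ground, the output series arm Z2 runs from the junction to ground; the shunt arm Z3 also runs from the junction to ground. They appear in parallel: Z3 || Z2 = 12.7 - j0.007109 Ω.
Step 4 — Series with input arm Z1: Z_in = Z1 + (Z3 || Z2) = 12.7 - j3813 Ω = 3813∠-89.8° Ω.

Z = 12.7 - j3813 Ω = 3813∠-89.8° Ω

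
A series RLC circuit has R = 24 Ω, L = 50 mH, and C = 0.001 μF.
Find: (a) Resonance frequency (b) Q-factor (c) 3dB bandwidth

Step 1 — Resonance: ω₀ = 1/√(LC) = 1/√(0.05·1e-09) = 1.414e+05 rad/s.
Step 2 — f₀ = ω₀/(2π) = 2.251e+04 Hz.
Step 3 — Series Q: Q = ω₀L/R = 1.414e+05·0.05/24 = 294.6.
Step 4 — Bandwidth: Δω = ω₀/Q = 480 rad/s; BW = Δω/(2π) = 76.39 Hz.

(a) f₀ = 2.251e+04 Hz  (b) Q = 294.6  (c) BW = 76.39 Hz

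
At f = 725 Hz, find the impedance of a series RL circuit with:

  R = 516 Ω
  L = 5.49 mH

Step 1 — Angular frequency: ω = 2π·f = 2π·725 = 4555 rad/s.
Step 2 — Component impedances:
  R: Z = R = 516 Ω
  L: Z = jωL = j·4555·0.00549 = 0 + j25.01 Ω
Step 3 — Series combination: Z_total = R + L = 516 + j25.01 Ω = 516.6∠2.8° Ω.

Z = 516 + j25.01 Ω = 516.6∠2.8° Ω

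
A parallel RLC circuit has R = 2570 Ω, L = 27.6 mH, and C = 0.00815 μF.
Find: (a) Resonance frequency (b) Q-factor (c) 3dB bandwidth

Step 1 — Resonance: ω₀ = 1/√(LC) = 1/√(0.0276·8.15e-09) = 6.668e+04 rad/s.
Step 2 — f₀ = ω₀/(2π) = 1.061e+04 Hz.
Step 3 — Parallel Q: Q = R/(ω₀L) = 2570/(6.668e+04·0.0276) = 1.397.
Step 4 — Bandwidth: Δω = ω₀/Q = 4.774e+04 rad/s; BW = Δω/(2π) = 7599 Hz.

(a) f₀ = 1.061e+04 Hz  (b) Q = 1.397  (c) BW = 7599 Hz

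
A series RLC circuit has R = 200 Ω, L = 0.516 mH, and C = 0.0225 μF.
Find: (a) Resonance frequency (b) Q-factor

Step 1 — Resonance condition Im(Z)=0 gives ω₀ = 1/√(LC).
Step 2 — ω₀ = 1/√(0.000516·2.25e-08) = 2.935e+05 rad/s.
Step 3 — f₀ = ω₀/(2π) = 4.671e+04 Hz.
Step 4 — Series Q: Q = ω₀L/R = 2.935e+05·0.000516/200 = 0.7572.

(a) f₀ = 4.671e+04 Hz  (b) Q = 0.7572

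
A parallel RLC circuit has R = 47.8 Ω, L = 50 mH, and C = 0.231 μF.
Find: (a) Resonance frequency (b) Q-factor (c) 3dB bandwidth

Step 1 — Resonance: ω₀ = 1/√(LC) = 1/√(0.05·2.31e-07) = 9305 rad/s.
Step 2 — f₀ = ω₀/(2π) = 1481 Hz.
Step 3 — Parallel Q: Q = R/(ω₀L) = 47.8/(9305·0.05) = 0.1027.
Step 4 — Bandwidth: Δω = ω₀/Q = 9.056e+04 rad/s; BW = Δω/(2π) = 1.441e+04 Hz.

(a) f₀ = 1481 Hz  (b) Q = 0.1027  (c) BW = 1.441e+04 Hz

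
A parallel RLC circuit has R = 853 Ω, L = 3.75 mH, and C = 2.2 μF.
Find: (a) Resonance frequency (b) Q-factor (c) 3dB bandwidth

Step 1 — Resonance: ω₀ = 1/√(LC) = 1/√(0.00375·2.2e-06) = 1.101e+04 rad/s.
Step 2 — f₀ = ω₀/(2π) = 1752 Hz.
Step 3 — Parallel Q: Q = R/(ω₀L) = 853/(1.101e+04·0.00375) = 20.66.
Step 4 — Bandwidth: Δω = ω₀/Q = 532.9 rad/s; BW = Δω/(2π) = 84.81 Hz.

(a) f₀ = 1752 Hz  (b) Q = 20.66  (c) BW = 84.81 Hz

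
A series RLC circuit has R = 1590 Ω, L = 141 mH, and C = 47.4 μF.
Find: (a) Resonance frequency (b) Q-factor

Step 1 — Resonance condition Im(Z)=0 gives ω₀ = 1/√(LC).
Step 2 — ω₀ = 1/√(0.141·4.74e-05) = 386.8 rad/s.
Step 3 — f₀ = ω₀/(2π) = 61.56 Hz.
Step 4 — Series Q: Q = ω₀L/R = 386.8·0.141/1590 = 0.0343.

(a) f₀ = 61.56 Hz  (b) Q = 0.0343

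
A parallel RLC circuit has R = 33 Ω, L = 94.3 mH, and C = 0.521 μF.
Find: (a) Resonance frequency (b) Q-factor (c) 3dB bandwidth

Step 1 — Resonance: ω₀ = 1/√(LC) = 1/√(0.0943·5.21e-07) = 4512 rad/s.
Step 2 — f₀ = ω₀/(2π) = 718 Hz.
Step 3 — Parallel Q: Q = R/(ω₀L) = 33/(4512·0.0943) = 0.07757.
Step 4 — Bandwidth: Δω = ω₀/Q = 5.816e+04 rad/s; BW = Δω/(2π) = 9257 Hz.

(a) f₀ = 718 Hz  (b) Q = 0.07757  (c) BW = 9257 Hz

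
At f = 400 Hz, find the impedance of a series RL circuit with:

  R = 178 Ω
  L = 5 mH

Step 1 — Angular frequency: ω = 2π·f = 2π·400 = 2513 rad/s.
Step 2 — Component impedances:
  R: Z = R = 178 Ω
  L: Z = jωL = j·2513·0.005 = 0 + j12.57 Ω
Step 3 — Series combination: Z_total = R + L = 178 + j12.57 Ω = 178.4∠4.0° Ω.

Z = 178 + j12.57 Ω = 178.4∠4.0° Ω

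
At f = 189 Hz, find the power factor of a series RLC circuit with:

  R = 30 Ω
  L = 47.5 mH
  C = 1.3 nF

Step 1 — Angular frequency: ω = 2π·f = 2π·189 = 1188 rad/s.
Step 2 — Component impedances:
  R: Z = R = 30 Ω
  L: Z = jωL = j·1188·0.0475 = 0 + j56.41 Ω
  C: Z = 1/(jωC) = -j/(ω·C) = 0 - j6.478e+05 Ω
Step 3 — Series combination: Z_total = R + L + C = 30 - j6.477e+05 Ω = 6.477e+05∠-90.0° Ω.
Step 4 — Power factor: PF = cos(φ) = Re(Z)/|Z| = 30/6.477e+05 = 4.632e-05.
Step 5 — Type: Im(Z) = -6.477e+05 ⇒ leading (phase φ = -90.0°).

PF = 4.632e-05 (leading, φ = -90.0°)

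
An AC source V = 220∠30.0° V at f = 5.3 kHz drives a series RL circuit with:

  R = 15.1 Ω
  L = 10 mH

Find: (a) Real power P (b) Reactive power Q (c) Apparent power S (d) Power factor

Step 1 — Angular frequency: ω = 2π·f = 2π·5300 = 3.33e+04 rad/s.
Step 2 — Component impedances:
  R: Z = R = 15.1 Ω
  L: Z = jωL = j·3.33e+04·0.01 = 0 + j333 Ω
Step 3 — Series combination: Z_total = R + L = 15.1 + j333 Ω = 333.4∠87.4° Ω.
Step 4 — Source phasor: V = 220∠30.0° V = 190.5 + j110 V.
Step 5 — Current: I = V / Z = 0.3555 - j0.556 A = 0.66∠-57.4° A.
Step 6 — Complex power: S = V·I* = 6.577 + j145 VA.
Step 7 — Real power: P = Re(S) = 6.577 W.
Step 8 — Reactive power: Q = Im(S) = 145 VAR.
Step 9 — Apparent power: |S| = 145.2 VA.
Step 10 — Power factor: PF = P/|S| = 0.0453 (lagging).

(a) P = 6.577 W  (b) Q = 145 VAR  (c) S = 145.2 VA  (d) PF = 0.0453 (lagging)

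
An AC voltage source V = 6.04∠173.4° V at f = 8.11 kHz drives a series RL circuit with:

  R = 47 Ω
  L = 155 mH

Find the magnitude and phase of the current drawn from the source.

Step 1 — Angular frequency: ω = 2π·f = 2π·8110 = 5.096e+04 rad/s.
Step 2 — Component impedances:
  R: Z = R = 47 Ω
  L: Z = jωL = j·5.096e+04·0.155 = 0 + j7898 Ω
Step 3 — Series combination: Z_total = R + L = 47 + j7898 Ω = 7898∠89.7° Ω.
Step 4 — Source phasor: V = 6.04∠173.4° V = -6 + j0.6942 V.
Step 5 — Ohm's law: I = V / Z_total = (-6 + j0.6942) / (47 + j7898) = 8.337e-05 + j0.0007602 A.
Step 6 — Convert to polar: |I| = 0.0007647 A, ∠I = 83.7°.

I = 0.0007647∠83.7° A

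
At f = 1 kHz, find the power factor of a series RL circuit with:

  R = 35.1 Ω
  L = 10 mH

Step 1 — Angular frequency: ω = 2π·f = 2π·1000 = 6283 rad/s.
Step 2 — Component impedances:
  R: Z = R = 35.1 Ω
  L: Z = jωL = j·6283·0.01 = 0 + j62.83 Ω
Step 3 — Series combination: Z_total = R + L = 35.1 + j62.83 Ω = 71.97∠60.8° Ω.
Step 4 — Power factor: PF = cos(φ) = Re(Z)/|Z| = 35.1/71.97 = 0.4877.
Step 5 — Type: Im(Z) = 62.83 ⇒ lagging (phase φ = 60.8°).

PF = 0.4877 (lagging, φ = 60.8°)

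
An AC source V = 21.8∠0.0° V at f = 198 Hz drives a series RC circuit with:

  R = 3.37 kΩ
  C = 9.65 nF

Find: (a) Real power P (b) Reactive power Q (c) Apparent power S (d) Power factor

Step 1 — Angular frequency: ω = 2π·f = 2π·198 = 1244 rad/s.
Step 2 — Component impedances:
  R: Z = R = 3370 Ω
  C: Z = 1/(jωC) = -j/(ω·C) = 0 - j8.33e+04 Ω
Step 3 — Series combination: Z_total = R + C = 3370 - j8.33e+04 Ω = 8.336e+04∠-87.7° Ω.
Step 4 — Source phasor: V = 21.8∠0.0° V = 21.8 V.
Step 5 — Current: I = V / Z = 1.057e-05 + j0.0002613 A = 0.0002615∠87.7° A.
Step 6 — Complex power: S = V·I* = 0.0002305 - j0.005696 VA.
Step 7 — Real power: P = Re(S) = 0.0002305 W.
Step 8 — Reactive power: Q = Im(S) = -0.005696 VAR.
Step 9 — Apparent power: |S| = 0.005701 VA.
Step 10 — Power factor: PF = P/|S| = 0.04042 (leading).

(a) P = 0.0002305 W  (b) Q = -0.005696 VAR  (c) S = 0.005701 VA  (d) PF = 0.04042 (leading)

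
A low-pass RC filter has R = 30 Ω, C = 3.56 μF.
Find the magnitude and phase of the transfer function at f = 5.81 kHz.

Step 1 — Angular frequency: ω = 2π·5810 = 3.651e+04 rad/s.
Step 2 — Transfer function: H(jω) = 1/(1 + jωRC).
Step 3 — Denominator: 1 + jωRC = 1 + j·3.651e+04·30·3.56e-06 = 1 + j3.899.
Step 4 — H = 0.06173 - j0.2407.
Step 5 — Magnitude: |H| = 0.2484 (-12.1 dB); phase: φ = -75.6°.

|H| = 0.2484 (-12.1 dB), φ = -75.6°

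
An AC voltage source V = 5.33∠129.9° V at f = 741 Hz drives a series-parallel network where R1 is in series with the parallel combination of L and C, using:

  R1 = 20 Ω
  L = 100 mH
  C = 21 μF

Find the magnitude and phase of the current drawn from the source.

Step 1 — Angular frequency: ω = 2π·f = 2π·741 = 4656 rad/s.
Step 2 — Component impedances:
  R1: Z = R = 20 Ω
  L: Z = jωL = j·4656·0.1 = 0 + j465.6 Ω
  C: Z = 1/(jωC) = -j/(ω·C) = 0 - j10.23 Ω
Step 3 — Parallel branch: L || C = 1/(1/L + 1/C) = 0 - j10.46 Ω.
Step 4 — Series with R1: Z_total = R1 + (L || C) = 20 - j10.46 Ω = 22.57∠-27.6° Ω.
Step 5 — Source phasor: V = 5.33∠129.9° V = -3.419 + j4.089 V.
Step 6 — Ohm's law: I = V / Z_total = (-3.419 + j4.089) / (20 - j10.46) = -0.2182 + j0.09036 A.
Step 7 — Convert to polar: |I| = 0.2362 A, ∠I = 157.5°.

I = 0.2362∠157.5° A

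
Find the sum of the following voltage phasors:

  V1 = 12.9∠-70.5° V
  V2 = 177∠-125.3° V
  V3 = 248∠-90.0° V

Step 1 — Convert each phasor to rectangular form:
  V1 = 12.9·(cos(-70.5°) + j·sin(-70.5°)) = 4.306 - j12.16 V
  V2 = 177·(cos(-125.3°) + j·sin(-125.3°)) = -102.3 - j144.5 V
  V3 = 248·(cos(-90.0°) + j·sin(-90.0°)) = 0 - j248 V
Step 2 — Sum components: V_total = -97.97 - j404.6 V.
Step 3 — Convert to polar: |V_total| = 416.3 V, ∠V_total = -103.6°.

V_total = 416.3∠-103.6° V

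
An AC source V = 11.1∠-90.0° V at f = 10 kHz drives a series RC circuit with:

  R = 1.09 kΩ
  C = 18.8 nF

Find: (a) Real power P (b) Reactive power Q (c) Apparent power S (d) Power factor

Step 1 — Angular frequency: ω = 2π·f = 2π·1e+04 = 6.283e+04 rad/s.
Step 2 — Component impedances:
  R: Z = R = 1090 Ω
  C: Z = 1/(jωC) = -j/(ω·C) = 0 - j846.6 Ω
Step 3 — Series combination: Z_total = R + C = 1090 - j846.6 Ω = 1380∠-37.8° Ω.
Step 4 — Source phasor: V = 11.1∠-90.0° V = 0 - j11.1 V.
Step 5 — Current: I = V / Z = 0.004933 - j0.006352 A = 0.008043∠-52.2° A.
Step 6 — Complex power: S = V·I* = 0.07051 - j0.05476 VA.
Step 7 — Real power: P = Re(S) = 0.07051 W.
Step 8 — Reactive power: Q = Im(S) = -0.05476 VAR.
Step 9 — Apparent power: |S| = 0.08927 VA.
Step 10 — Power factor: PF = P/|S| = 0.7898 (leading).

(a) P = 0.07051 W  (b) Q = -0.05476 VAR  (c) S = 0.08927 VA  (d) PF = 0.7898 (leading)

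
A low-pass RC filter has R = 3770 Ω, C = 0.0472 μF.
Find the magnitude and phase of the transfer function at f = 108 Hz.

Step 1 — Angular frequency: ω = 2π·108 = 678.6 rad/s.
Step 2 — Transfer function: H(jω) = 1/(1 + jωRC).
Step 3 — Denominator: 1 + jωRC = 1 + j·678.6·3770·4.72e-08 = 1 + j0.1207.
Step 4 — H = 0.9856 - j0.119.
Step 5 — Magnitude: |H| = 0.9928 (-0.1 dB); phase: φ = -6.9°.

|H| = 0.9928 (-0.1 dB), φ = -6.9°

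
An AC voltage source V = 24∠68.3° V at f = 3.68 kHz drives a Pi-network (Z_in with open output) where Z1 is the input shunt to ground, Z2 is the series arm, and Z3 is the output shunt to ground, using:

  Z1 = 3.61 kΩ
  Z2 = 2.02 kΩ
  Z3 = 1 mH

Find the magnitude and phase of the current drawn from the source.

Step 1 — Angular frequency: ω = 2π·f = 2π·3680 = 2.312e+04 rad/s.
Step 2 — Component impedances:
  Z1: Z = R = 3610 Ω
  Z2: Z = R = 2020 Ω
  Z3: Z = jωL = j·2.312e+04·0.001 = 0 + j23.12 Ω
Step 3 — With open output, the series arm Z2 and the output shunt Z3 appear in series to ground: Z2 + Z3 = 2020 + j23.12 Ω.
Step 4 — Parallel with input shunt Z1: Z_in = Z1 || (Z2 + Z3) = 1295 + j9.506 Ω = 1295∠0.4° Ω.
Step 5 — Source phasor: V = 24∠68.3° V = 8.874 + j22.3 V.
Step 6 — Ohm's law: I = V / Z_total = (8.874 + j22.3) / (1295 + j9.506) = 0.006977 + j0.01716 A.
Step 7 — Convert to polar: |I| = 0.01853 A, ∠I = 67.9°.

I = 0.01853∠67.9° A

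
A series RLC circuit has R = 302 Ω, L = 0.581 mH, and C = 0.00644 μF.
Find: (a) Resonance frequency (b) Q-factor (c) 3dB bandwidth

Step 1 — Resonance: ω₀ = 1/√(LC) = 1/√(0.000581·6.44e-09) = 5.17e+05 rad/s.
Step 2 — f₀ = ω₀/(2π) = 8.228e+04 Hz.
Step 3 — Series Q: Q = ω₀L/R = 5.17e+05·0.000581/302 = 0.9946.
Step 4 — Bandwidth: Δω = ω₀/Q = 5.198e+05 rad/s; BW = Δω/(2π) = 8.273e+04 Hz.

(a) f₀ = 8.228e+04 Hz  (b) Q = 0.9946  (c) BW = 8.273e+04 Hz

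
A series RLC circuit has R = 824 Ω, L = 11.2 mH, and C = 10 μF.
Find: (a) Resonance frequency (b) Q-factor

Step 1 — Resonance condition Im(Z)=0 gives ω₀ = 1/√(LC).
Step 2 — ω₀ = 1/√(0.0112·1e-05) = 2988 rad/s.
Step 3 — f₀ = ω₀/(2π) = 475.6 Hz.
Step 4 — Series Q: Q = ω₀L/R = 2988·0.0112/824 = 0.04061.

(a) f₀ = 475.6 Hz  (b) Q = 0.04061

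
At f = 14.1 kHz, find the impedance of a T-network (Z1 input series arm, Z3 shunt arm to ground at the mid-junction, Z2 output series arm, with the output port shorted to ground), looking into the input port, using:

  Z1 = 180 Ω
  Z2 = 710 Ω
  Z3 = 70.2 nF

Step 1 — Angular frequency: ω = 2π·f = 2π·1.41e+04 = 8.859e+04 rad/s.
Step 2 — Component impedances:
  Z1: Z = R = 180 Ω
  Z2: Z = R = 710 Ω
  Z3: Z = 1/(jωC) = -j/(ω·C) = 0 - j160.8 Ω
Step 3 — With the output port shorted to ground, the output series arm Z2 runs from the junction to ground; the shunt arm Z3 also runs from the junction to ground. They appear in parallel: Z3 || Z2 = 34.64 - j152.9 Ω.
Step 4 — Series with input arm Z1: Z_in = Z1 + (Z3 || Z2) = 214.6 - j152.9 Ω = 263.6∠-35.5° Ω.

Z = 214.6 - j152.9 Ω = 263.6∠-35.5° Ω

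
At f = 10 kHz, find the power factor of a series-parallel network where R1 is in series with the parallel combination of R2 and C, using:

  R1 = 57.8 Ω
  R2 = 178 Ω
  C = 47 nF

Step 1 — Angular frequency: ω = 2π·f = 2π·1e+04 = 6.283e+04 rad/s.
Step 2 — Component impedances:
  R1: Z = R = 57.8 Ω
  R2: Z = R = 178 Ω
  C: Z = 1/(jωC) = -j/(ω·C) = 0 - j338.6 Ω
Step 3 — Parallel branch: R2 || C = 1/(1/R2 + 1/C) = 139.5 - j73.31 Ω.
Step 4 — Series with R1: Z_total = R1 + (R2 || C) = 197.3 - j73.31 Ω = 210.4∠-20.4° Ω.
Step 5 — Power factor: PF = cos(φ) = Re(Z)/|Z| = 197.265/210.446 = 0.9374.
Step 6 — Type: Im(Z) = -73.31 ⇒ leading (phase φ = -20.4°).

PF = 0.9374 (leading, φ = -20.4°)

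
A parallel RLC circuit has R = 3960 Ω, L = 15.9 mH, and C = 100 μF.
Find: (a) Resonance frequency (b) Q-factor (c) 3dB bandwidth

Step 1 — Resonance: ω₀ = 1/√(LC) = 1/√(0.0159·0.0001) = 793.1 rad/s.
Step 2 — f₀ = ω₀/(2π) = 126.2 Hz.
Step 3 — Parallel Q: Q = R/(ω₀L) = 3960/(793.1·0.0159) = 314.
Step 4 — Bandwidth: Δω = ω₀/Q = 2.525 rad/s; BW = Δω/(2π) = 0.4019 Hz.

(a) f₀ = 126.2 Hz  (b) Q = 314  (c) BW = 0.4019 Hz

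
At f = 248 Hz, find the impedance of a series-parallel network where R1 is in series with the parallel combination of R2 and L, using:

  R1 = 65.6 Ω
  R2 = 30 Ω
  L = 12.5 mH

Step 1 — Angular frequency: ω = 2π·f = 2π·248 = 1558 rad/s.
Step 2 — Component impedances:
  R1: Z = R = 65.6 Ω
  R2: Z = R = 30 Ω
  L: Z = jωL = j·1558·0.0125 = 0 + j19.48 Ω
Step 3 — Parallel branch: R2 || L = 1/(1/R2 + 1/L) = 8.896 + j13.7 Ω.
Step 4 — Series with R1: Z_total = R1 + (R2 || L) = 74.5 + j13.7 Ω = 75.75∠10.4° Ω.

Z = 74.5 + j13.7 Ω = 75.75∠10.4° Ω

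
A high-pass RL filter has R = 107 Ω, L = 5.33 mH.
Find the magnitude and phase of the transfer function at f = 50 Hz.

Step 1 — Angular frequency: ω = 2π·50 = 314.2 rad/s.
Step 2 — Transfer function: H(jω) = jωL/(R + jωL).
Step 3 — Numerator jωL = j·1.674; denominator R + jωL = 107 + j1.674.
Step 4 — H = 0.0002448 + j0.01565.
Step 5 — Magnitude: |H| = 0.01565 (-36.1 dB); phase: φ = 89.1°.

|H| = 0.01565 (-36.1 dB), φ = 89.1°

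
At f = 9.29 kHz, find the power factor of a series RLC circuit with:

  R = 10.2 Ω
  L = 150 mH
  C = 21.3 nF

Step 1 — Angular frequency: ω = 2π·f = 2π·9290 = 5.837e+04 rad/s.
Step 2 — Component impedances:
  R: Z = R = 10.2 Ω
  L: Z = jωL = j·5.837e+04·0.15 = 0 + j8756 Ω
  C: Z = 1/(jωC) = -j/(ω·C) = 0 - j804.3 Ω
Step 3 — Series combination: Z_total = R + L + C = 10.2 + j7951 Ω = 7951∠89.9° Ω.
Step 4 — Power factor: PF = cos(φ) = Re(Z)/|Z| = 10.2/7951 = 0.001283.
Step 5 — Type: Im(Z) = 7951 ⇒ lagging (phase φ = 89.9°).

PF = 0.001283 (lagging, φ = 89.9°)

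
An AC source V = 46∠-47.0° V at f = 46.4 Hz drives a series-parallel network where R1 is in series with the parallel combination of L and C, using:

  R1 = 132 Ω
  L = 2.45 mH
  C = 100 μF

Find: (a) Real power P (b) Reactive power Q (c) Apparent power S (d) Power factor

Step 1 — Angular frequency: ω = 2π·f = 2π·46.4 = 291.5 rad/s.
Step 2 — Component impedances:
  R1: Z = R = 132 Ω
  L: Z = jωL = j·291.5·0.00245 = 0 + j0.7143 Ω
  C: Z = 1/(jωC) = -j/(ω·C) = 0 - j34.3 Ω
Step 3 — Parallel branch: L || C = 1/(1/L + 1/C) = 0 + j0.7295 Ω.
Step 4 — Series with R1: Z_total = R1 + (L || C) = 132 + j0.7295 Ω = 132∠0.3° Ω.
Step 5 — Source phasor: V = 46∠-47.0° V = 31.37 - j33.64 V.
Step 6 — Current: I = V / Z = 0.2363 - j0.2562 A = 0.3485∠-47.3° A.
Step 7 — Complex power: S = V·I* = 16.03 + j0.08858 VA.
Step 8 — Real power: P = Re(S) = 16.03 W.
Step 9 — Reactive power: Q = Im(S) = 0.08858 VAR.
Step 10 — Apparent power: |S| = 16.03 VA.
Step 11 — Power factor: PF = P/|S| = 1 (lagging).

(a) P = 16.03 W  (b) Q = 0.08858 VAR  (c) S = 16.03 VA  (d) PF = 1 (lagging)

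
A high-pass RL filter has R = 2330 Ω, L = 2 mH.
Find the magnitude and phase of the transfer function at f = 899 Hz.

Step 1 — Angular frequency: ω = 2π·899 = 5649 rad/s.
Step 2 — Transfer function: H(jω) = jωL/(R + jωL).
Step 3 — Numerator jωL = j·11.3; denominator R + jωL = 2330 + j11.3.
Step 4 — H = 2.351e-05 + j0.004848.
Step 5 — Magnitude: |H| = 0.004849 (-46.3 dB); phase: φ = 89.7°.

|H| = 0.004849 (-46.3 dB), φ = 89.7°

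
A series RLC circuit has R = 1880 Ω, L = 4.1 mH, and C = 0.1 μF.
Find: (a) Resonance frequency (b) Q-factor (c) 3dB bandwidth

Step 1 — Resonance: ω₀ = 1/√(LC) = 1/√(0.0041·1e-07) = 4.939e+04 rad/s.
Step 2 — f₀ = ω₀/(2π) = 7860 Hz.
Step 3 — Series Q: Q = ω₀L/R = 4.939e+04·0.0041/1880 = 0.1077.
Step 4 — Bandwidth: Δω = ω₀/Q = 4.585e+05 rad/s; BW = Δω/(2π) = 7.298e+04 Hz.

(a) f₀ = 7860 Hz  (b) Q = 0.1077  (c) BW = 7.298e+04 Hz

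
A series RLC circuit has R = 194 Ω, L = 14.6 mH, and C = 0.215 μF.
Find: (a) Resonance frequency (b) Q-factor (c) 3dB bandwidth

Step 1 — Resonance: ω₀ = 1/√(LC) = 1/√(0.0146·2.15e-07) = 1.785e+04 rad/s.
Step 2 — f₀ = ω₀/(2π) = 2841 Hz.
Step 3 — Series Q: Q = ω₀L/R = 1.785e+04·0.0146/194 = 1.343.
Step 4 — Bandwidth: Δω = ω₀/Q = 1.329e+04 rad/s; BW = Δω/(2π) = 2115 Hz.

(a) f₀ = 2841 Hz  (b) Q = 1.343  (c) BW = 2115 Hz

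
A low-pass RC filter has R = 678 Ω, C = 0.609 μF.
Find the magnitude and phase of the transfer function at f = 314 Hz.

Step 1 — Angular frequency: ω = 2π·314 = 1973 rad/s.
Step 2 — Transfer function: H(jω) = 1/(1 + jωRC).
Step 3 — Denominator: 1 + jωRC = 1 + j·1973·678·6.09e-07 = 1 + j0.8146.
Step 4 — H = 0.6011 - j0.4897.
Step 5 — Magnitude: |H| = 0.7753 (-2.2 dB); phase: φ = -39.2°.

|H| = 0.7753 (-2.2 dB), φ = -39.2°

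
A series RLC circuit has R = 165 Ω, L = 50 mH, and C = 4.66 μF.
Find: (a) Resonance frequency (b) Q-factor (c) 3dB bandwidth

Step 1 — Resonance: ω₀ = 1/√(LC) = 1/√(0.05·4.66e-06) = 2072 rad/s.
Step 2 — f₀ = ω₀/(2π) = 329.7 Hz.
Step 3 — Series Q: Q = ω₀L/R = 2072·0.05/165 = 0.6278.
Step 4 — Bandwidth: Δω = ω₀/Q = 3300 rad/s; BW = Δω/(2π) = 525.2 Hz.

(a) f₀ = 329.7 Hz  (b) Q = 0.6278  (c) BW = 525.2 Hz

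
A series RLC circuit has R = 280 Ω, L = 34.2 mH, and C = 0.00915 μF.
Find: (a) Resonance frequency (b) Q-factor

Step 1 — Resonance condition Im(Z)=0 gives ω₀ = 1/√(LC).
Step 2 — ω₀ = 1/√(0.0342·9.15e-09) = 5.653e+04 rad/s.
Step 3 — f₀ = ω₀/(2π) = 8997 Hz.
Step 4 — Series Q: Q = ω₀L/R = 5.653e+04·0.0342/280 = 6.905.

(a) f₀ = 8997 Hz  (b) Q = 6.905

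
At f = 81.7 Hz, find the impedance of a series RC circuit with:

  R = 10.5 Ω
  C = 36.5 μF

Step 1 — Angular frequency: ω = 2π·f = 2π·81.7 = 513.3 rad/s.
Step 2 — Component impedances:
  R: Z = R = 10.5 Ω
  C: Z = 1/(jωC) = -j/(ω·C) = 0 - j53.37 Ω
Step 3 — Series combination: Z_total = R + C = 10.5 - j53.37 Ω = 54.39∠-78.9° Ω.

Z = 10.5 - j53.37 Ω = 54.39∠-78.9° Ω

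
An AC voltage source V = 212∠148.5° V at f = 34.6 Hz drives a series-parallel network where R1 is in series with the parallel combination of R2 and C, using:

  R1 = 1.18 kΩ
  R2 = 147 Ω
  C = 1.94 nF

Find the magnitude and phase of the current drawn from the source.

Step 1 — Angular frequency: ω = 2π·f = 2π·34.6 = 217.4 rad/s.
Step 2 — Component impedances:
  R1: Z = R = 1180 Ω
  R2: Z = R = 147 Ω
  C: Z = 1/(jωC) = -j/(ω·C) = 0 - j2.371e+06 Ω
Step 3 — Parallel branch: R2 || C = 1/(1/R2 + 1/C) = 147 - j0.009114 Ω.
Step 4 — Series with R1: Z_total = R1 + (R2 || C) = 1327 - j0.009114 Ω = 1327∠-0.0° Ω.
Step 5 — Source phasor: V = 212∠148.5° V = -180.8 + j110.8 V.
Step 6 — Ohm's law: I = V / Z_total = (-180.8 + j110.8) / (1327 - j0.009114) = -0.1362 + j0.08347 A.
Step 7 — Convert to polar: |I| = 0.1598 A, ∠I = 148.5°.

I = 0.1598∠148.5° A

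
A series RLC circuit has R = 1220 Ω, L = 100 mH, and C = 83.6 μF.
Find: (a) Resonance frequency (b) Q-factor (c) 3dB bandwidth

Step 1 — Resonance condition Im(Z)=0 gives ω₀ = 1/√(LC).
Step 2 — ω₀ = 1/√(0.1·8.36e-05) = 345.9 rad/s.
Step 3 — f₀ = ω₀/(2π) = 55.04 Hz.
Step 4 — Series Q: Q = ω₀L/R = 345.9·0.1/1220 = 0.02835.
Step 5 — 3dB bandwidth: Δω = ω₀/Q = 1.22e+04 rad/s; BW = Δω/(2π) = 1942 Hz.

(a) f₀ = 55.04 Hz  (b) Q = 0.02835  (c) BW = 1942 Hz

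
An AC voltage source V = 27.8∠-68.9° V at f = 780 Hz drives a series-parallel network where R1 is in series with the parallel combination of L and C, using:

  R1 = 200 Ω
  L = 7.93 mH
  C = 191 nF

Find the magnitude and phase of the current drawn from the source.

Step 1 — Angular frequency: ω = 2π·f = 2π·780 = 4901 rad/s.
Step 2 — Component impedances:
  R1: Z = R = 200 Ω
  L: Z = jωL = j·4901·0.00793 = 0 + j38.86 Ω
  C: Z = 1/(jωC) = -j/(ω·C) = 0 - j1068 Ω
Step 3 — Parallel branch: L || C = 1/(1/L + 1/C) = 0 + j40.33 Ω.
Step 4 — Series with R1: Z_total = R1 + (L || C) = 200 + j40.33 Ω = 204∠11.4° Ω.
Step 5 — Source phasor: V = 27.8∠-68.9° V = 10.01 - j25.94 V.
Step 6 — Ohm's law: I = V / Z_total = (10.01 - j25.94) / (200 + j40.33) = 0.02296 - j0.1343 A.
Step 7 — Convert to polar: |I| = 0.1363 A, ∠I = -80.3°.

I = 0.1363∠-80.3° A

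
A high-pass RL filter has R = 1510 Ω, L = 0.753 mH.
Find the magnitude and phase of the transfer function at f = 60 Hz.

Step 1 — Angular frequency: ω = 2π·60 = 377 rad/s.
Step 2 — Transfer function: H(jω) = jωL/(R + jωL).
Step 3 — Numerator jωL = j·0.2839; denominator R + jωL = 1510 + j0.2839.
Step 4 — H = 3.534e-08 + j0.000188.
Step 5 — Magnitude: |H| = 0.000188 (-74.5 dB); phase: φ = 90.0°.

|H| = 0.000188 (-74.5 dB), φ = 90.0°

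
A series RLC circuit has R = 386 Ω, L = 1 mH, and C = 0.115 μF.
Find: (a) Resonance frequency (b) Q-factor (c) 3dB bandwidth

Step 1 — Resonance condition Im(Z)=0 gives ω₀ = 1/√(LC).
Step 2 — ω₀ = 1/√(0.001·1.15e-07) = 9.325e+04 rad/s.
Step 3 — f₀ = ω₀/(2π) = 1.484e+04 Hz.
Step 4 — Series Q: Q = ω₀L/R = 9.325e+04·0.001/386 = 0.2416.
Step 5 — 3dB bandwidth: Δω = ω₀/Q = 3.86e+05 rad/s; BW = Δω/(2π) = 6.143e+04 Hz.

(a) f₀ = 1.484e+04 Hz  (b) Q = 0.2416  (c) BW = 6.143e+04 Hz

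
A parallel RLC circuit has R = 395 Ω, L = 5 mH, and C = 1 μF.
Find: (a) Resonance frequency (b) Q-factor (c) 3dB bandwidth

Step 1 — Resonance: ω₀ = 1/√(LC) = 1/√(0.005·1e-06) = 1.414e+04 rad/s.
Step 2 — f₀ = ω₀/(2π) = 2251 Hz.
Step 3 — Parallel Q: Q = R/(ω₀L) = 395/(1.414e+04·0.005) = 5.586.
Step 4 — Bandwidth: Δω = ω₀/Q = 2532 rad/s; BW = Δω/(2π) = 402.9 Hz.

(a) f₀ = 2251 Hz  (b) Q = 5.586  (c) BW = 402.9 Hz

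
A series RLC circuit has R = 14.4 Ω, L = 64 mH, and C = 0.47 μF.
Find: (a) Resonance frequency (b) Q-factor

Step 1 — Resonance condition Im(Z)=0 gives ω₀ = 1/√(LC).
Step 2 — ω₀ = 1/√(0.064·4.7e-07) = 5766 rad/s.
Step 3 — f₀ = ω₀/(2π) = 917.7 Hz.
Step 4 — Series Q: Q = ω₀L/R = 5766·0.064/14.4 = 25.63.

(a) f₀ = 917.7 Hz  (b) Q = 25.63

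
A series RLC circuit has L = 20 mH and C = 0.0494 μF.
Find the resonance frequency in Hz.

Step 1 — Resonance condition Im(Z)=0 gives ω₀ = 1/√(LC).
Step 2 — ω₀ = 1/√(0.02·4.94e-08) = 3.181e+04 rad/s.
Step 3 — f₀ = ω₀/(2π) = 5063 Hz.

f₀ = 5063 Hz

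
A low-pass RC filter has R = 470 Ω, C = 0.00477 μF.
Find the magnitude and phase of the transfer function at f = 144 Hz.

Step 1 — Angular frequency: ω = 2π·144 = 904.8 rad/s.
Step 2 — Transfer function: H(jω) = 1/(1 + jωRC).
Step 3 — Denominator: 1 + jωRC = 1 + j·904.8·470·4.77e-09 = 1 + j0.002028.
Step 4 — H = 1 - j0.002028.
Step 5 — Magnitude: |H| = 1 (-0.0 dB); phase: φ = -0.1°.

|H| = 1 (-0.0 dB), φ = -0.1°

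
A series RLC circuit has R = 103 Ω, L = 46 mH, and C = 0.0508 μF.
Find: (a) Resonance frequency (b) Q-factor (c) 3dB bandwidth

Step 1 — Resonance condition Im(Z)=0 gives ω₀ = 1/√(LC).
Step 2 — ω₀ = 1/√(0.046·5.08e-08) = 2.069e+04 rad/s.
Step 3 — f₀ = ω₀/(2π) = 3292 Hz.
Step 4 — Series Q: Q = ω₀L/R = 2.069e+04·0.046/103 = 9.239.
Step 5 — 3dB bandwidth: Δω = ω₀/Q = 2239 rad/s; BW = Δω/(2π) = 356.4 Hz.

(a) f₀ = 3292 Hz  (b) Q = 9.239  (c) BW = 356.4 Hz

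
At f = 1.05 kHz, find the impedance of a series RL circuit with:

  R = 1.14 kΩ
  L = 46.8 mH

Step 1 — Angular frequency: ω = 2π·f = 2π·1050 = 6597 rad/s.
Step 2 — Component impedances:
  R: Z = R = 1140 Ω
  L: Z = jωL = j·6597·0.0468 = 0 + j308.8 Ω
Step 3 — Series combination: Z_total = R + L = 1140 + j308.8 Ω = 1181∠15.2° Ω.

Z = 1140 + j308.8 Ω = 1181∠15.2° Ω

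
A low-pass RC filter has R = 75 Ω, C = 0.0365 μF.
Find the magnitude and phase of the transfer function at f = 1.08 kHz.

Step 1 — Angular frequency: ω = 2π·1080 = 6786 rad/s.
Step 2 — Transfer function: H(jω) = 1/(1 + jωRC).
Step 3 — Denominator: 1 + jωRC = 1 + j·6786·75·3.65e-08 = 1 + j0.01858.
Step 4 — H = 0.9997 - j0.01857.
Step 5 — Magnitude: |H| = 0.9998 (-0.0 dB); phase: φ = -1.1°.

|H| = 0.9998 (-0.0 dB), φ = -1.1°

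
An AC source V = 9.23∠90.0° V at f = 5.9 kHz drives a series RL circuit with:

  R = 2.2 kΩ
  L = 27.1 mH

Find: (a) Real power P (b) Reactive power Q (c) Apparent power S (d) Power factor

Step 1 — Angular frequency: ω = 2π·f = 2π·5900 = 3.707e+04 rad/s.
Step 2 — Component impedances:
  R: Z = R = 2200 Ω
  L: Z = jωL = j·3.707e+04·0.0271 = 0 + j1005 Ω
Step 3 — Series combination: Z_total = R + L = 2200 + j1005 Ω = 2419∠24.5° Ω.
Step 4 — Source phasor: V = 9.23∠90.0° V = 0 + j9.23 V.
Step 5 — Current: I = V / Z = 0.001585 + j0.003472 A = 0.003816∠65.5° A.
Step 6 — Complex power: S = V·I* = 0.03204 + j0.01463 VA.
Step 7 — Real power: P = Re(S) = 0.03204 W.
Step 8 — Reactive power: Q = Im(S) = 0.01463 VAR.
Step 9 — Apparent power: |S| = 0.03523 VA.
Step 10 — Power factor: PF = P/|S| = 0.9096 (lagging).

(a) P = 0.03204 W  (b) Q = 0.01463 VAR  (c) S = 0.03523 VA  (d) PF = 0.9096 (lagging)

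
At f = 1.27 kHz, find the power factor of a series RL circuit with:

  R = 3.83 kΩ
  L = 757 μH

Step 1 — Angular frequency: ω = 2π·f = 2π·1270 = 7980 rad/s.
Step 2 — Component impedances:
  R: Z = R = 3830 Ω
  L: Z = jωL = j·7980·0.000757 = 0 + j6.041 Ω
Step 3 — Series combination: Z_total = R + L = 3830 + j6.041 Ω = 3830∠0.1° Ω.
Step 4 — Power factor: PF = cos(φ) = Re(Z)/|Z| = 3830/3830 = 1.
Step 5 — Type: Im(Z) = 6.041 ⇒ lagging (phase φ = 0.1°).

PF = 1 (lagging, φ = 0.1°)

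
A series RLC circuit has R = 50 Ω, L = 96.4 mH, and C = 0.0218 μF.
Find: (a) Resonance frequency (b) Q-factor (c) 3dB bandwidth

Step 1 — Resonance condition Im(Z)=0 gives ω₀ = 1/√(LC).
Step 2 — ω₀ = 1/√(0.0964·2.18e-08) = 2.181e+04 rad/s.
Step 3 — f₀ = ω₀/(2π) = 3472 Hz.
Step 4 — Series Q: Q = ω₀L/R = 2.181e+04·0.0964/50 = 42.06.
Step 5 — 3dB bandwidth: Δω = ω₀/Q = 518.7 rad/s; BW = Δω/(2π) = 82.55 Hz.

(a) f₀ = 3472 Hz  (b) Q = 42.06  (c) BW = 82.55 Hz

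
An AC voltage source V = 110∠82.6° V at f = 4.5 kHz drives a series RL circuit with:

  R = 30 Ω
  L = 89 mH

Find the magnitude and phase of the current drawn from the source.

Step 1 — Angular frequency: ω = 2π·f = 2π·4500 = 2.827e+04 rad/s.
Step 2 — Component impedances:
  R: Z = R = 30 Ω
  L: Z = jωL = j·2.827e+04·0.089 = 0 + j2516 Ω
Step 3 — Series combination: Z_total = R + L = 30 + j2516 Ω = 2517∠89.3° Ω.
Step 4 — Source phasor: V = 110∠82.6° V = 14.17 + j109.1 V.
Step 5 — Ohm's law: I = V / Z_total = (14.17 + j109.1) / (30 + j2516) = 0.04341 - j0.005113 A.
Step 6 — Convert to polar: |I| = 0.04371 A, ∠I = -6.7°.

I = 0.04371∠-6.7° A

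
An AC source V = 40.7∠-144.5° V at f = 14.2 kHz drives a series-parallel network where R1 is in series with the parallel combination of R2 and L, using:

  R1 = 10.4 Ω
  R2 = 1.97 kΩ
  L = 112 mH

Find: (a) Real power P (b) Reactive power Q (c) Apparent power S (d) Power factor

Step 1 — Angular frequency: ω = 2π·f = 2π·1.42e+04 = 8.922e+04 rad/s.
Step 2 — Component impedances:
  R1: Z = R = 10.4 Ω
  R2: Z = R = 1970 Ω
  L: Z = jωL = j·8.922e+04·0.112 = 0 + j9993 Ω
Step 3 — Parallel branch: R2 || L = 1/(1/R2 + 1/L) = 1896 + j373.8 Ω.
Step 4 — Series with R1: Z_total = R1 + (R2 || L) = 1907 + j373.8 Ω = 1943∠11.1° Ω.
Step 5 — Source phasor: V = 40.7∠-144.5° V = -33.13 - j23.63 V.
Step 6 — Current: I = V / Z = -0.01908 - j0.008656 A = 0.02095∠-155.6° A.
Step 7 — Complex power: S = V·I* = 0.8366 + j0.164 VA.
Step 8 — Real power: P = Re(S) = 0.8366 W.
Step 9 — Reactive power: Q = Im(S) = 0.164 VAR.
Step 10 — Apparent power: |S| = 0.8525 VA.
Step 11 — Power factor: PF = P/|S| = 0.9813 (lagging).

(a) P = 0.8366 W  (b) Q = 0.164 VAR  (c) S = 0.8525 VA  (d) PF = 0.9813 (lagging)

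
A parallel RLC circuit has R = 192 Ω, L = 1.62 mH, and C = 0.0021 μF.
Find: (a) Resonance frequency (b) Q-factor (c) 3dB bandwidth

Step 1 — Resonance: ω₀ = 1/√(LC) = 1/√(0.00162·2.1e-09) = 5.422e+05 rad/s.
Step 2 — f₀ = ω₀/(2π) = 8.629e+04 Hz.
Step 3 — Parallel Q: Q = R/(ω₀L) = 192/(5.422e+05·0.00162) = 0.2186.
Step 4 — Bandwidth: Δω = ω₀/Q = 2.48e+06 rad/s; BW = Δω/(2π) = 3.947e+05 Hz.

(a) f₀ = 8.629e+04 Hz  (b) Q = 0.2186  (c) BW = 3.947e+05 Hz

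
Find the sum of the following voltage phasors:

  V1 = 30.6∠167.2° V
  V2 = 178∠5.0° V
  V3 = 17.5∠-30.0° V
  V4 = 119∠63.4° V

Step 1 — Convert each phasor to rectangular form:
  V1 = 30.6·(cos(167.2°) + j·sin(167.2°)) = -29.84 + j6.779 V
  V2 = 178·(cos(5.0°) + j·sin(5.0°)) = 177.3 + j15.51 V
  V3 = 17.5·(cos(-30.0°) + j·sin(-30.0°)) = 15.16 - j8.75 V
  V4 = 119·(cos(63.4°) + j·sin(63.4°)) = 53.28 + j106.4 V
Step 2 — Sum components: V_total = 215.9 + j119.9 V.
Step 3 — Convert to polar: |V_total| = 247 V, ∠V_total = 29.1°.

V_total = 247∠29.1° V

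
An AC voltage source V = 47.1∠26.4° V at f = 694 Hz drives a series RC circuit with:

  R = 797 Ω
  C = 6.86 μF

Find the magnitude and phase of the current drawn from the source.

Step 1 — Angular frequency: ω = 2π·f = 2π·694 = 4361 rad/s.
Step 2 — Component impedances:
  R: Z = R = 797 Ω
  C: Z = 1/(jωC) = -j/(ω·C) = 0 - j33.43 Ω
Step 3 — Series combination: Z_total = R + C = 797 - j33.43 Ω = 797.7∠-2.4° Ω.
Step 4 — Source phasor: V = 47.1∠26.4° V = 42.19 + j20.94 V.
Step 5 — Ohm's law: I = V / Z_total = (42.19 + j20.94) / (797 - j33.43) = 0.05174 + j0.02845 A.
Step 6 — Convert to polar: |I| = 0.05904 A, ∠I = 28.8°.

I = 0.05904∠28.8° A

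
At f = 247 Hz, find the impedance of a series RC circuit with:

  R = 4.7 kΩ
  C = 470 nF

Step 1 — Angular frequency: ω = 2π·f = 2π·247 = 1552 rad/s.
Step 2 — Component impedances:
  R: Z = R = 4700 Ω
  C: Z = 1/(jωC) = -j/(ω·C) = 0 - j1371 Ω
Step 3 — Series combination: Z_total = R + C = 4700 - j1371 Ω = 4896∠-16.3° Ω.

Z = 4700 - j1371 Ω = 4896∠-16.3° Ω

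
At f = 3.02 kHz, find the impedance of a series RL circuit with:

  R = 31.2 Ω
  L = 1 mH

Step 1 — Angular frequency: ω = 2π·f = 2π·3020 = 1.898e+04 rad/s.
Step 2 — Component impedances:
  R: Z = R = 31.2 Ω
  L: Z = jωL = j·1.898e+04·0.001 = 0 + j18.98 Ω
Step 3 — Series combination: Z_total = R + L = 31.2 + j18.98 Ω = 36.52∠31.3° Ω.

Z = 31.2 + j18.98 Ω = 36.52∠31.3° Ω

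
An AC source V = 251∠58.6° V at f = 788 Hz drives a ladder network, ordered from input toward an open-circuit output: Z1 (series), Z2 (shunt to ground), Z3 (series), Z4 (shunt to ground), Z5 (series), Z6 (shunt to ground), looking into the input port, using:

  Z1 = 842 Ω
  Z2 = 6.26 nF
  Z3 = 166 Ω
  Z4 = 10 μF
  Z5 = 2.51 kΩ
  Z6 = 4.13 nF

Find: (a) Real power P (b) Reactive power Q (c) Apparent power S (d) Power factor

Step 1 — Angular frequency: ω = 2π·f = 2π·788 = 4951 rad/s.
Step 2 — Component impedances:
  Z1: Z = R = 842 Ω
  Z2: Z = 1/(jωC) = -j/(ω·C) = 0 - j3.226e+04 Ω
  Z3: Z = R = 166 Ω
  Z4: Z = 1/(jωC) = -j/(ω·C) = 0 - j20.2 Ω
  Z5: Z = R = 2510 Ω
  Z6: Z = 1/(jωC) = -j/(ω·C) = 0 - j4.89e+04 Ω
Step 3 — Ladder network (open output): work backward from the far end, alternating series and parallel combinations. Z_in = 1008 - j21.03 Ω = 1008∠-1.2° Ω.
Step 4 — Source phasor: V = 251∠58.6° V = 130.8 + j214.2 V.
Step 5 — Current: I = V / Z = 0.1253 + j0.2152 A = 0.249∠59.8° A.
Step 6 — Complex power: S = V·I* = 62.49 - j1.304 VA.
Step 7 — Real power: P = Re(S) = 62.49 W.
Step 8 — Reactive power: Q = Im(S) = -1.304 VAR.
Step 9 — Apparent power: |S| = 62.5 VA.
Step 10 — Power factor: PF = P/|S| = 0.9998 (leading).

(a) P = 62.49 W  (b) Q = -1.304 VAR  (c) S = 62.5 VA  (d) PF = 0.9998 (leading)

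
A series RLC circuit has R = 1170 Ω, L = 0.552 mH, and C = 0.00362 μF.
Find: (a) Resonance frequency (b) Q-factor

Step 1 — Resonance condition Im(Z)=0 gives ω₀ = 1/√(LC).
Step 2 — ω₀ = 1/√(0.000552·3.62e-09) = 7.074e+05 rad/s.
Step 3 — f₀ = ω₀/(2π) = 1.126e+05 Hz.
Step 4 — Series Q: Q = ω₀L/R = 7.074e+05·0.000552/1170 = 0.3338.

(a) f₀ = 1.126e+05 Hz  (b) Q = 0.3338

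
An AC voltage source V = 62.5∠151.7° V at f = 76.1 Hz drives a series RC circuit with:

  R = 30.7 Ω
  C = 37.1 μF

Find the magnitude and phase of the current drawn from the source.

Step 1 — Angular frequency: ω = 2π·f = 2π·76.1 = 478.2 rad/s.
Step 2 — Component impedances:
  R: Z = R = 30.7 Ω
  C: Z = 1/(jωC) = -j/(ω·C) = 0 - j56.37 Ω
Step 3 — Series combination: Z_total = R + C = 30.7 - j56.37 Ω = 64.19∠-61.4° Ω.
Step 4 — Source phasor: V = 62.5∠151.7° V = -55.03 + j29.63 V.
Step 5 — Ohm's law: I = V / Z_total = (-55.03 + j29.63) / (30.7 - j56.37) = -0.8154 - j0.5321 A.
Step 6 — Convert to polar: |I| = 0.9737 A, ∠I = -146.9°.

I = 0.9737∠-146.9° A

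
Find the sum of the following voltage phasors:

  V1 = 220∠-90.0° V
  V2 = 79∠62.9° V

Step 1 — Convert each phasor to rectangular form:
  V1 = 220·(cos(-90.0°) + j·sin(-90.0°)) = 0 - j220 V
  V2 = 79·(cos(62.9°) + j·sin(62.9°)) = 35.99 + j70.33 V
Step 2 — Sum components: V_total = 35.99 - j149.7 V.
Step 3 — Convert to polar: |V_total| = 153.9 V, ∠V_total = -76.5°.

V_total = 153.9∠-76.5° V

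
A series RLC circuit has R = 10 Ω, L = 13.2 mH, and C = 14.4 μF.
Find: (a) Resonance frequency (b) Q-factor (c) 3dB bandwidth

Step 1 — Resonance: ω₀ = 1/√(LC) = 1/√(0.0132·1.44e-05) = 2294 rad/s.
Step 2 — f₀ = ω₀/(2π) = 365 Hz.
Step 3 — Series Q: Q = ω₀L/R = 2294·0.0132/10 = 3.028.
Step 4 — Bandwidth: Δω = ω₀/Q = 757.6 rad/s; BW = Δω/(2π) = 120.6 Hz.

(a) f₀ = 365 Hz  (b) Q = 3.028  (c) BW = 120.6 Hz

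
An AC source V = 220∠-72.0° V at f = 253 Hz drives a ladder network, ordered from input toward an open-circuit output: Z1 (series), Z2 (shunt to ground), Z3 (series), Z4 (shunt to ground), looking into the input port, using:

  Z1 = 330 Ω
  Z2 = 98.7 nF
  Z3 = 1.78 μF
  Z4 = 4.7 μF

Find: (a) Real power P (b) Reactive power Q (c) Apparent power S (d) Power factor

Step 1 — Angular frequency: ω = 2π·f = 2π·253 = 1590 rad/s.
Step 2 — Component impedances:
  Z1: Z = R = 330 Ω
  Z2: Z = 1/(jωC) = -j/(ω·C) = 0 - j6374 Ω
  Z3: Z = 1/(jωC) = -j/(ω·C) = 0 - j353.4 Ω
  Z4: Z = 1/(jωC) = -j/(ω·C) = 0 - j133.8 Ω
Step 3 — Ladder network (open output): work backward from the far end, alternating series and parallel combinations. Z_in = 330 - j452.7 Ω = 560.2∠-53.9° Ω.
Step 4 — Source phasor: V = 220∠-72.0° V = 67.98 - j209.2 V.
Step 5 — Current: I = V / Z = 0.3733 - j0.122 A = 0.3927∠-18.1° A.
Step 6 — Complex power: S = V·I* = 50.9 - j69.82 VA.
Step 7 — Real power: P = Re(S) = 50.9 W.
Step 8 — Reactive power: Q = Im(S) = -69.82 VAR.
Step 9 — Apparent power: |S| = 86.4 VA.
Step 10 — Power factor: PF = P/|S| = 0.5891 (leading).

(a) P = 50.9 W  (b) Q = -69.82 VAR  (c) S = 86.4 VA  (d) PF = 0.5891 (leading)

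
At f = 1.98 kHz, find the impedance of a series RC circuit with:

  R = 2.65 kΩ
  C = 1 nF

Step 1 — Angular frequency: ω = 2π·f = 2π·1980 = 1.244e+04 rad/s.
Step 2 — Component impedances:
  R: Z = R = 2650 Ω
  C: Z = 1/(jωC) = -j/(ω·C) = 0 - j8.038e+04 Ω
Step 3 — Series combination: Z_total = R + C = 2650 - j8.038e+04 Ω = 8.042e+04∠-88.1° Ω.

Z = 2650 - j8.038e+04 Ω = 8.042e+04∠-88.1° Ω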